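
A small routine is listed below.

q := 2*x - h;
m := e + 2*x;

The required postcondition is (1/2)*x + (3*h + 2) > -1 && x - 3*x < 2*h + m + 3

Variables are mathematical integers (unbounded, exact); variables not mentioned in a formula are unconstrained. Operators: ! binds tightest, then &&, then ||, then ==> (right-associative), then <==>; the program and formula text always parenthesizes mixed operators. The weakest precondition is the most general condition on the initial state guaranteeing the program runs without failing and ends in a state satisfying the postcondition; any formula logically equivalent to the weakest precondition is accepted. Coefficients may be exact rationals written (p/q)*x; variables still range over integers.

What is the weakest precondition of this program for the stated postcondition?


Working backward. After the program, the postcondition (1/2)*x + (3*h + 2) > -1 && x - 3*x < 2*h + m + 3 must hold; in canonical form it is 3*h + (1/2)*x > -3 && 2*h + m + 2*x > -3.
Before m := e + 2*x: 3*h + (1/2)*x > -3 && e + 2*h + 4*x > -3
Before q := 2*x - h: 3*h + (1/2)*x > -3 && e + 2*h + 4*x > -3
Answer: WP = 3*h + (1/2)*x > -3 && e + 2*h + 4*x > -3


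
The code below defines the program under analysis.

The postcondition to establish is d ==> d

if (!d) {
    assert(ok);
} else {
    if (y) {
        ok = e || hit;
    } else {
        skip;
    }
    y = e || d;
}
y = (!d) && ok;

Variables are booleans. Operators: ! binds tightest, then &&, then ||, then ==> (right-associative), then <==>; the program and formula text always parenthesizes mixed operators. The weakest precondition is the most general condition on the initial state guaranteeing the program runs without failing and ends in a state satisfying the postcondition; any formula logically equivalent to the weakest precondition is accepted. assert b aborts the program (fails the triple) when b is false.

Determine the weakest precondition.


Working backward. After the program, the postcondition d ==> d must hold; in canonical form it is true.
Before y := (!d) && ok: true
Then branch requires ok; else branch requires true.
Before the if: (!d) ==> ok
Answer: WP = (!d) ==> ok


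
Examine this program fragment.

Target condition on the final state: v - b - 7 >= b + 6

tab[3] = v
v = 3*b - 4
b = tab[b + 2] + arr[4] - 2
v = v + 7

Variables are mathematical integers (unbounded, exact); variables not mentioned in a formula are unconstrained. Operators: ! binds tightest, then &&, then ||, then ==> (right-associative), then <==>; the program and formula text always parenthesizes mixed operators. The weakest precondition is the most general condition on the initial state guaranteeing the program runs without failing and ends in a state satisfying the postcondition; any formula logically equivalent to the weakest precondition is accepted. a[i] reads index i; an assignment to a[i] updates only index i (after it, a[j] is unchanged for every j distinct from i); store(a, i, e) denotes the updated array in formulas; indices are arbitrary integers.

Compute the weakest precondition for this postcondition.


Working backward. After the program, the postcondition v - b - 7 >= b + 6 must hold; in canonical form it is v >= 2*b + 13.
Before v := v + 7: v >= 2*b + 6
Before b := tab[b + 2] + arr[4] - 2: v >= 2*arr[4] + 2*tab[b + 2] + 2
Before v := 3*b - 4: 3*b >= 2*arr[4] + 2*tab[b + 2] + 6
Before tab[3] := v: 3*b >= 2*arr[4] + 2*store(tab, 3, v)[b + 2] + 6
Answer: WP = 3*b >= 2*arr[4] + 2*store(tab, 3, v)[b + 2] + 6


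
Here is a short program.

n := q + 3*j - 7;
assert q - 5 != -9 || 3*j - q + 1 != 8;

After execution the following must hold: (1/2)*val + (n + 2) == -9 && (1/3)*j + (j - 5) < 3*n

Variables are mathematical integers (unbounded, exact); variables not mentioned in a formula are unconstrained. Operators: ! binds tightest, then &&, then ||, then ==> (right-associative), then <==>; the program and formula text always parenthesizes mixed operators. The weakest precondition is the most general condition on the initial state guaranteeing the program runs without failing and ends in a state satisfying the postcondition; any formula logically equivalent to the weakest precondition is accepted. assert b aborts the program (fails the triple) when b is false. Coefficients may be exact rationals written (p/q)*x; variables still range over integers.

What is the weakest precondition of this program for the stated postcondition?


Working backward. After the program, the postcondition (1/2)*val + (n + 2) == -9 && (1/3)*j + (j - 5) < 3*n must hold; in canonical form it is n + (1/2)*val == -11 && (4/3)*j < 3*n + 5.
Before assert q - 5 != -9 || 3*j - q + 1 != 8: (q != -4 || 3*j != q + 7) && n + (1/2)*val == -11 && (4/3)*j < 3*n + 5
Before n := q + 3*j - 7: (q != -4 || 3*j != q + 7) && 3*j + q + (1/2)*val == -4 && (23/3)*j + 3*q > 16
Answer: WP = (q != -4 || 3*j != q + 7) && 3*j + q + (1/2)*val == -4 && (23/3)*j + 3*q > 16


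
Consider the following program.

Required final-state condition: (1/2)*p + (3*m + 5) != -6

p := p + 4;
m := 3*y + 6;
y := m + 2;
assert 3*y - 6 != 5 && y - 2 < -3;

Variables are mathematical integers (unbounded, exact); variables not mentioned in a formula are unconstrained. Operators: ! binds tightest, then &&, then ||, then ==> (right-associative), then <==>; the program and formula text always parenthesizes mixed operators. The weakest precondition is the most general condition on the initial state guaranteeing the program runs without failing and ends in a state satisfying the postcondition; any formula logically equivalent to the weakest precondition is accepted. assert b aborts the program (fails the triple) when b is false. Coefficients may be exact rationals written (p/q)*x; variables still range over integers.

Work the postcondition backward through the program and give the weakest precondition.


Working backward. After the program, the postcondition (1/2)*p + (3*m + 5) != -6 must hold; in canonical form it is 3*m + (1/2)*p != -11.
Before assert 3*y - 6 != 5 && y - 2 < -3: 3*y != 11 && y < -1 && 3*m + (1/2)*p != -11
Before y := m + 2: 3*m != 5 && m < -3 && 3*m + (1/2)*p != -11
Before m := 3*y + 6: 9*y != -13 && 3*y < -9 && (1/2)*p + 9*y != -29
Before p := p + 4: 9*y != -13 && 3*y < -9 && (1/2)*p + 9*y != -31
Answer: WP = 9*y != -13 && 3*y < -9 && (1/2)*p + 9*y != -31


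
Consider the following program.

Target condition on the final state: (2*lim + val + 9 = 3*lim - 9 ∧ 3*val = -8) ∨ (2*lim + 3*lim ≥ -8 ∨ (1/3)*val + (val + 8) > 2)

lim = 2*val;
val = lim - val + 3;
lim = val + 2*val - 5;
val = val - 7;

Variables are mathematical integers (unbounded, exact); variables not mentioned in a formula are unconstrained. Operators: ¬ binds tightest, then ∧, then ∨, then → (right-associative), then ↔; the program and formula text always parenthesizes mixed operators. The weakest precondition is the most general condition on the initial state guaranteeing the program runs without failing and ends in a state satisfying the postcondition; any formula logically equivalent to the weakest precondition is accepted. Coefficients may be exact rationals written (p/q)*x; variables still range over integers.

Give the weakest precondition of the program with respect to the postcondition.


Working backward. After the program, the postcondition (2*lim + val + 9 = 3*lim - 9 ∧ 3*val = -8) ∨ (2*lim + 3*lim ≥ -8 ∨ (1/3)*val + (val + 8) > 2) must hold; in canonical form it is (val = lim - 18 ∧ 3*val = -8) ∨ 5*lim ≥ -8 ∨ (4/3)*val > -6.
Before val := val - 7: (val = lim - 11 ∧ 3*val = 13) ∨ 5*lim ≥ -8 ∨ (4/3)*val > 10/3
Before lim := val + 2*val - 5: (2*val = 16 ∧ 3*val = 13) ∨ 15*val ≥ 17 ∨ (4/3)*val > 10/3
Before val := lim - val + 3: (2*lim = 2*val + 10 ∧ 3*lim = 3*val + 4) ∨ 15*lim ≥ 15*val - 28 ∨ (4/3)*lim > (4/3)*val - 2/3
Before lim := 2*val: (2*val = 10 ∧ 3*val = 4) ∨ 15*val ≥ -28 ∨ (4/3)*val > -2/3
Answer: WP = (2*val = 10 ∧ 3*val = 4) ∨ 15*val ≥ -28 ∨ (4/3)*val > -2/3


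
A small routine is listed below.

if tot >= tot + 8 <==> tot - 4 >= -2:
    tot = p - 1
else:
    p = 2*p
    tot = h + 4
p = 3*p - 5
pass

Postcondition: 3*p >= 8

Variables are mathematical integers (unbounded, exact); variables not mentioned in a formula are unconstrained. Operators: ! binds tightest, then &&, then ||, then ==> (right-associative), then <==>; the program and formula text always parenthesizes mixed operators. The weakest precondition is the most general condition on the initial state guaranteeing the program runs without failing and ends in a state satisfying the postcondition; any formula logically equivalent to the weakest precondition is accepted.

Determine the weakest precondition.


Working backward. After the program, 3*p >= 8 must hold.
Before skip: 3*p >= 8
Before p := 3*p - 5: 9*p >= 23
Then branch requires 9*p >= 23; else branch requires 18*p >= 23.
Before the if: ((!(tot >= 2)) ==> 9*p >= 23) && (tot >= 2 ==> 18*p >= 23)
Answer: WP = ((!(tot >= 2)) ==> 9*p >= 23) && (tot >= 2 ==> 18*p >= 23)


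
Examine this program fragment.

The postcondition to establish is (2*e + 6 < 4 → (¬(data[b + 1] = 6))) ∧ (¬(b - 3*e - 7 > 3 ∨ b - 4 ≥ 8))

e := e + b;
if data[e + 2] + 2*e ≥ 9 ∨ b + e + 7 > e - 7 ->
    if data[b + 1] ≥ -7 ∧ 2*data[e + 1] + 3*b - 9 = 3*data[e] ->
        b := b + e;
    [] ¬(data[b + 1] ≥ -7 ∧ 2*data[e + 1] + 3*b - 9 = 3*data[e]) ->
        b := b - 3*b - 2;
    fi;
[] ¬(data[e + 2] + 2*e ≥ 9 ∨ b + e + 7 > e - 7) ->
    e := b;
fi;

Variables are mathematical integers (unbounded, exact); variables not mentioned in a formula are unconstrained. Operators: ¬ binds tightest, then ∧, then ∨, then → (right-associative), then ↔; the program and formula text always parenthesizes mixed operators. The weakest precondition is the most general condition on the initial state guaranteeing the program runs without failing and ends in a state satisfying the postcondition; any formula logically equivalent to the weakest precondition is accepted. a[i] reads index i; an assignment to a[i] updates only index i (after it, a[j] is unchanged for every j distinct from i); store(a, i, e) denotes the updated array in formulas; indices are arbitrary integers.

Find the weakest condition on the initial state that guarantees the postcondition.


Working backward. After the program, the postcondition (2*e + 6 < 4 → (¬(data[b + 1] = 6))) ∧ (¬(b - 3*e - 7 > 3 ∨ b - 4 ≥ 8)) must hold; in canonical form it is (2*e < -2 → (¬(data[b + 1] = 6))) ∧ (¬(b > 3*e + 10 ∨ b ≥ 12)).
Then branch requires ((data[b + 1] ≥ -7 ∧ 2*data[e + 1] + 3*b = 3*data[e] + 9) → ((2*e < -2 → (¬(data[b + e + 1] = 6))) ∧ (¬(b > 2*e + 10 ∨ b + e ≥ 12)))) ∧ ((¬(data[b + 1] ≥ -7 ∧ 2*data[e + 1] + 3*b = 3*data[e] + 9)) → ((2*e < -2 → (¬(data[-2*b - 1] = 6))) ∧ (¬(2*b + 3*e < -12 ∨ 2*b ≤ -14)))); else branch requires (2*b < -2 → (¬(data[b + 1] = 6))) ∧ (¬(2*b < -10 ∨ b ≥ 12)).
Before the if: ((data[e + 2] + 2*e ≥ 9 ∨ b > -14) → (((data[b + 1] ≥ -7 ∧ 2*data[e + 1] + 3*b = 3*data[e] + 9) → ((2*e < -2 → (¬(data[b + e + 1] = 6))) ∧ (¬(b > 2*e + 10 ∨ b + e ≥ 12)))) ∧ ((¬(data[b + 1] ≥ -7 ∧ 2*data[e + 1] + 3*b = 3*data[e] + 9)) → ((2*e < -2 → (¬(data[-2*b - 1] = 6))) ∧ (¬(2*b + 3*e < -12 ∨ 2*b ≤ -14)))))) ∧ ((¬(data[e + 2] + 2*e ≥ 9 ∨ b > -14)) → ((2*b < -2 → (¬(data[b + 1] = 6))) ∧ (¬(2*b < -10 ∨ b ≥ 12))))
Before e := e + b: ((data[b + e + 2] + 2*b + 2*e ≥ 9 ∨ b > -14) → (((data[b + 1] ≥ -7 ∧ 2*data[b + e + 1] + 3*b = 3*data[b + e] + 9) → ((2*b + 2*e < -2 → (¬(data[2*b + e + 1] = 6))) ∧ (¬(b + 2*e < -10 ∨ 2*b + e ≥ 12)))) ∧ ((¬(data[b + 1] ≥ -7 ∧ 2*data[b + e + 1] + 3*b = 3*data[b + e] + 9)) → ((2*b + 2*e < -2 → (¬(data[-2*b - 1] = 6))) ∧ (¬(5*b + 3*e < -12 ∨ 2*b ≤ -14)))))) ∧ ((¬(data[b + e + 2] + 2*b + 2*e ≥ 9 ∨ b > -14)) → ((2*b < -2 → (¬(data[b + 1] = 6))) ∧ (¬(2*b < -10 ∨ b ≥ 12))))
Answer: WP = ((data[b + e + 2] + 2*b + 2*e ≥ 9 ∨ b > -14) → (((data[b + 1] ≥ -7 ∧ 2*data[b + e + 1] + 3*b = 3*data[b + e] + 9) → ((2*b + 2*e < -2 → (¬(data[2*b + e + 1] = 6))) ∧ (¬(b + 2*e < -10 ∨ 2*b + e ≥ 12)))) ∧ ((¬(data[b + 1] ≥ -7 ∧ 2*data[b + e + 1] + 3*b = 3*data[b + e] + 9)) → ((2*b + 2*e < -2 → (¬(data[-2*b - 1] = 6))) ∧ (¬(5*b + 3*e < -12 ∨ 2*b ≤ -14)))))) ∧ ((¬(data[b + e + 2] + 2*b + 2*e ≥ 9 ∨ b > -14)) → ((2*b < -2 → (¬(data[b + 1] = 6))) ∧ (¬(2*b < -10 ∨ b ≥ 12))))


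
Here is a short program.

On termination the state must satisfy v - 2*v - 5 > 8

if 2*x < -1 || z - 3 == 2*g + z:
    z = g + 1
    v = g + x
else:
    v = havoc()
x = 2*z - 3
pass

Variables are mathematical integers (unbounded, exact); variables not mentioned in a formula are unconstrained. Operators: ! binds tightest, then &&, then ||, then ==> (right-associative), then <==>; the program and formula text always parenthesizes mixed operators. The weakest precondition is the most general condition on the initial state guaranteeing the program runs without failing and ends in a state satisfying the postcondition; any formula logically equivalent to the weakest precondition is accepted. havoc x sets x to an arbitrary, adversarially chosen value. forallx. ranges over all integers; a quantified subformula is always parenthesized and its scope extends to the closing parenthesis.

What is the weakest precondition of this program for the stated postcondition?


Working backward. After the program, the postcondition v - 2*v - 5 > 8 must hold; in canonical form it is v < -13.
Before skip: v < -13
Before x := 2*z - 3: v < -13
Then branch requires g + x < -13; else branch requires forall v_1. v_1 < -13.
Before the if: ((2*x < -1 || 2*g == -3) ==> g + x < -13) && ((!(2*x < -1 || 2*g == -3)) ==> (forall v_1. v_1 < -13))
Answer: WP = ((2*x < -1 || 2*g == -3) ==> g + x < -13) && ((!(2*x < -1 || 2*g == -3)) ==> (forall v_1. v_1 < -13))


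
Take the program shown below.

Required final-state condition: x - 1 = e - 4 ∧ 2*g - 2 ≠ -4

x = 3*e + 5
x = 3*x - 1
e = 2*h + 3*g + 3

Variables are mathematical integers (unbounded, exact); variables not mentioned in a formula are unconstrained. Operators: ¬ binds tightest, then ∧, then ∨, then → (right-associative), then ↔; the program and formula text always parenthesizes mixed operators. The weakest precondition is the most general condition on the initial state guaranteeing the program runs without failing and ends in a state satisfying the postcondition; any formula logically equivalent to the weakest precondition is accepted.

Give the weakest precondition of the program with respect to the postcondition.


Working backward. After the program, the postcondition x - 1 = e - 4 ∧ 2*g - 2 ≠ -4 must hold; in canonical form it is x = e - 3 ∧ 2*g ≠ -2.
Before e := 2*h + 3*g + 3: x = 3*g + 2*h ∧ 2*g ≠ -2
Before x := 3*x - 1: 3*x = 3*g + 2*h + 1 ∧ 2*g ≠ -2
Before x := 3*e + 5: 9*e = 3*g + 2*h - 14 ∧ 2*g ≠ -2
Answer: WP = 9*e = 3*g + 2*h - 14 ∧ 2*g ≠ -2


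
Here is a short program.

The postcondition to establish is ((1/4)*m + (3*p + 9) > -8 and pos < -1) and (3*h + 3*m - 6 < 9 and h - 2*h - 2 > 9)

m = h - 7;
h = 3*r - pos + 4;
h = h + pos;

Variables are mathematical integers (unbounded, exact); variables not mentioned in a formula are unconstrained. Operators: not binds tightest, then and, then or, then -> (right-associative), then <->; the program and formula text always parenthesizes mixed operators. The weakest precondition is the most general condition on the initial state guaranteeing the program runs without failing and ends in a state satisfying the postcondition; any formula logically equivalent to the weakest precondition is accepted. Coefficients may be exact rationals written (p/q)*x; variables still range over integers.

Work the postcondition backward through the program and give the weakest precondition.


Working backward. After the program, the postcondition ((1/4)*m + (3*p + 9) > -8 and pos < -1) and (3*h + 3*m - 6 < 9 and h - 2*h - 2 > 9) must hold; in canonical form it is (1/4)*m + 3*p > -17 and pos < -1 and 3*h + 3*m < 15 and h < -11.
Before h := h + pos: (1/4)*m + 3*p > -17 and pos < -1 and 3*h + 3*m + 3*pos < 15 and h + pos < -11
Before h := 3*r - pos + 4: (1/4)*m + 3*p > -17 and pos < -1 and 3*m + 9*r < 3 and 3*r < -15
Before m := h - 7: (1/4)*h + 3*p > -61/4 and pos < -1 and 3*h + 9*r < 24 and 3*r < -15
Answer: WP = (1/4)*h + 3*p > -61/4 and pos < -1 and 3*h + 9*r < 24 and 3*r < -15


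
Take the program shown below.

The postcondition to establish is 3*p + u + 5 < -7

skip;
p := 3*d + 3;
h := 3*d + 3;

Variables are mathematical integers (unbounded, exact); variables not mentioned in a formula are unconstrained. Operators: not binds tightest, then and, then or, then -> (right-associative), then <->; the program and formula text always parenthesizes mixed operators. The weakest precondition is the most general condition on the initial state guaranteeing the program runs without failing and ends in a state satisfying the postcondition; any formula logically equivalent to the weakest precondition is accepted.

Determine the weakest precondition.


Working backward. After the program, the postcondition 3*p + u + 5 < -7 must hold; in canonical form it is 3*p + u < -12.
Before h := 3*d + 3: 3*p + u < -12
Before p := 3*d + 3: 9*d + u < -21
Before skip: 9*d + u < -21
Answer: WP = 9*d + u < -21


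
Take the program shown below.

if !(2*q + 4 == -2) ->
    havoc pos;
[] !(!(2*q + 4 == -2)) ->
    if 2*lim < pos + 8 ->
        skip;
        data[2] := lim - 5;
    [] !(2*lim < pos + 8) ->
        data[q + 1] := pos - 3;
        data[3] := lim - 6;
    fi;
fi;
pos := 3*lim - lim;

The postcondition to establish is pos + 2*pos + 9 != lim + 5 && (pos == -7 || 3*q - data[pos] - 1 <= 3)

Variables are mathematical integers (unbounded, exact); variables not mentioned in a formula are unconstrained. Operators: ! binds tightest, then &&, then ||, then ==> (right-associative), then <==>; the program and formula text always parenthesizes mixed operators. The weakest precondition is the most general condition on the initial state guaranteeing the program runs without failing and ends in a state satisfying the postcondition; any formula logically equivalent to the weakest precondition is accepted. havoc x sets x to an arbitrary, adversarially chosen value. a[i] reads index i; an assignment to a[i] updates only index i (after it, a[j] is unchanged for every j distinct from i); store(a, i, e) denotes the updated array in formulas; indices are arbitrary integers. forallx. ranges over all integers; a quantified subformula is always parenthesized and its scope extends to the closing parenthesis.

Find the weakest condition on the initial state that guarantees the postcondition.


Working backward. After the program, the postcondition pos + 2*pos + 9 != lim + 5 && (pos == -7 || 3*q - data[pos] - 1 <= 3) must hold; in canonical form it is 3*pos != lim - 4 && (pos == -7 || 3*q <= data[pos] + 4).
Before pos := 3*lim - lim: 5*lim != -4 && (2*lim == -7 || 3*q <= data[2*lim] + 4)
Then branch requires 5*lim != -4 && (2*lim == -7 || 3*q <= data[2*lim] + 4); else branch requires (2*lim < pos + 8 ==> (5*lim != -4 && (2*lim == -7 || 3*q <= store(data, 2, lim - 5)[2*lim] + 4))) && ((!(2*lim < pos + 8)) ==> (5*lim != -4 && (2*lim == -7 || 3*q <= store(store(data, q + 1, pos - 3), 3, lim - 6)[2*lim] + 4))).
Before the if: ((!(2*q == -6)) ==> (5*lim != -4 && (2*lim == -7 || 3*q <= data[2*lim] + 4))) && (2*q == -6 ==> ((2*lim < pos + 8 ==> (5*lim != -4 && (2*lim == -7 || 3*q <= store(data, 2, lim - 5)[2*lim] + 4))) && ((!(2*lim < pos + 8)) ==> (5*lim != -4 && (2*lim == -7 || 3*q <= store(store(data, q + 1, pos - 3), 3, lim - 6)[2*lim] + 4)))))
Answer: WP = ((!(2*q == -6)) ==> (5*lim != -4 && (2*lim == -7 || 3*q <= data[2*lim] + 4))) && (2*q == -6 ==> ((2*lim < pos + 8 ==> (5*lim != -4 && (2*lim == -7 || 3*q <= store(data, 2, lim - 5)[2*lim] + 4))) && ((!(2*lim < pos + 8)) ==> (5*lim != -4 && (2*lim == -7 || 3*q <= store(store(data, q + 1, pos - 3), 3, lim - 6)[2*lim] + 4)))))


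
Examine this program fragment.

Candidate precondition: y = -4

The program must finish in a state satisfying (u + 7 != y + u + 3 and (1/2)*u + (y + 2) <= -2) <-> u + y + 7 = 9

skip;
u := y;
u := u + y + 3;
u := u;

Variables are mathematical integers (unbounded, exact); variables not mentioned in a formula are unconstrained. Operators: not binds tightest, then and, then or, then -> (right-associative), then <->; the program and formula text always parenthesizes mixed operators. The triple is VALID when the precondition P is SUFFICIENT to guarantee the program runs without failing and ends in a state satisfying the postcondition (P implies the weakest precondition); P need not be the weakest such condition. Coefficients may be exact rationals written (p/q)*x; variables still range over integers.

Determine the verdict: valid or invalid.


Working backward. After the program, the postcondition (u + 7 != y + u + 3 and (1/2)*u + (y + 2) <= -2) <-> u + y + 7 = 9 must hold; in canonical form it is (y != 4 and (1/2)*u + y <= -4) <-> u + y = 2.
Before u := u: (y != 4 and (1/2)*u + y <= -4) <-> u + y = 2
Before u := u + y + 3: (y != 4 and (1/2)*u + (3/2)*y <= -11/2) <-> u + 2*y = -1
Before u := y: (y != 4 and 2*y <= -11/2) <-> 3*y = -1
Before skip: (y != 4 and 2*y <= -11/2) <-> 3*y = -1
The weakest precondition is (y != 4 and 2*y <= -11/2) <-> 3*y = -1.
Check whether y = -4 implies it.
Countermodel: at the initial state y = -4, the precondition holds but the weakest precondition fails.
Answer: invalid


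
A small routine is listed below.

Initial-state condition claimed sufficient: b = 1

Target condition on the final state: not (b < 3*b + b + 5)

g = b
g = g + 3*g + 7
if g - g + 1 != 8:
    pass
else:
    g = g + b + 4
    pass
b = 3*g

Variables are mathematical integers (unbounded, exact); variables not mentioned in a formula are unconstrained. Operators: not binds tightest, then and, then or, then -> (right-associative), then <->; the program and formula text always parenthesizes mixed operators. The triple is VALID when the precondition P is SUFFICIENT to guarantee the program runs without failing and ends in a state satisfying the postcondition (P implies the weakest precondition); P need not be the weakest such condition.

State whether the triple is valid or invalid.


Working backward. After the program, the postcondition not (b < 3*b + b + 5) must hold; in canonical form it is not (3*b > -5).
Before b := 3*g: not (9*g > -5)
Then branch requires not (9*g > -5); else branch requires not (9*b + 9*g > -41).
Before the if: not (9*g > -5)
Before g := g + 3*g + 7: not (36*g > -68)
Before g := b: not (36*b > -68)
The weakest precondition is not (36*b > -68).
Check whether b = 1 implies it.
Countermodel: at the initial state b = 1, the precondition holds but the weakest precondition fails.
Answer: invalid


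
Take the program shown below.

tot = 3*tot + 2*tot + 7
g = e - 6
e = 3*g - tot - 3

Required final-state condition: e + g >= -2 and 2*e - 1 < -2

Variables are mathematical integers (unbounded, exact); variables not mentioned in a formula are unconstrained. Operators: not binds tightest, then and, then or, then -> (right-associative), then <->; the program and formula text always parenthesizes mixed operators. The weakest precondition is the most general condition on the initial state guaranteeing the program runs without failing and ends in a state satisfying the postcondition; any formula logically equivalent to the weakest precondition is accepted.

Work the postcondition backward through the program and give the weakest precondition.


Working backward. After the program, the postcondition e + g >= -2 and 2*e - 1 < -2 must hold; in canonical form it is e + g >= -2 and 2*e < -1.
Before e := 3*g - tot - 3: 4*g >= tot + 1 and 6*g < 2*tot + 5
Before g := e - 6: 4*e >= tot + 25 and 6*e < 2*tot + 41
Before tot := 3*tot + 2*tot + 7: 4*e >= 5*tot + 32 and 6*e < 10*tot + 55
Answer: WP = 4*e >= 5*tot + 32 and 6*e < 10*tot + 55


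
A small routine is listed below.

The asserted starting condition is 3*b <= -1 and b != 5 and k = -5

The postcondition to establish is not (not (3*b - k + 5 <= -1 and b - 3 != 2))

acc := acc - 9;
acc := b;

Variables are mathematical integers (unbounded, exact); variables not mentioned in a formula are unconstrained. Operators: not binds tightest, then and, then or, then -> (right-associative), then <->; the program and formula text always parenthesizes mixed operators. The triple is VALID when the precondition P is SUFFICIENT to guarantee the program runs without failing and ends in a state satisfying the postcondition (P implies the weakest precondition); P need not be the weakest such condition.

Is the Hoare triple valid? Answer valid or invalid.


Working backward. After the program, the postcondition not (not (3*b - k + 5 <= -1 and b - 3 != 2)) must hold; in canonical form it is 3*b <= k - 6 and b != 5.
Before acc := b: 3*b <= k - 6 and b != 5
Before acc := acc - 9: 3*b <= k - 6 and b != 5
The weakest precondition is 3*b <= k - 6 and b != 5.
Check whether 3*b <= -1 and b != 5 and k = -5 implies it.
Countermodel: at the initial state b = -3, k = -5, the precondition holds but the weakest precondition fails.
Answer: invalid


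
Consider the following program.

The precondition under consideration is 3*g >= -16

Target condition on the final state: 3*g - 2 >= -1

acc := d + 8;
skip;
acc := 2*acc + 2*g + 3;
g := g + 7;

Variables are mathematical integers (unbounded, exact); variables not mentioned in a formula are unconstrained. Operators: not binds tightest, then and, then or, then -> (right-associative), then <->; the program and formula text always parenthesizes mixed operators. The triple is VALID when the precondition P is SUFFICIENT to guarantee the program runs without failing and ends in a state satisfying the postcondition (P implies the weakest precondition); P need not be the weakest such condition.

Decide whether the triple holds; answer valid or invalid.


Working backward. After the program, the postcondition 3*g - 2 >= -1 must hold; in canonical form it is 3*g >= 1.
Before g := g + 7: 3*g >= -20
Before acc := 2*acc + 2*g + 3: 3*g >= -20
Before skip: 3*g >= -20
Before acc := d + 8: 3*g >= -20
The weakest precondition is 3*g >= -20.
Check whether 3*g >= -16 implies it.
Every state satisfying the precondition satisfies the weakest precondition: the implication holds.
Answer: valid


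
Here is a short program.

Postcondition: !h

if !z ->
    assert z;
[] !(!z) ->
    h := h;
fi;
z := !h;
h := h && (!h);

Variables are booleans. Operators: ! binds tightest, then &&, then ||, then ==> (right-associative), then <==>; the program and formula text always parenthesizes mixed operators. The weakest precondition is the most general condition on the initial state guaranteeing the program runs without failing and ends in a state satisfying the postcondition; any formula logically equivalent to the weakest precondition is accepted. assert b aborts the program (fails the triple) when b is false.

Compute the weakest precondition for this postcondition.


Working backward. After the program, !h must hold.
Before h := h && (!h): true
Before z := !h: true
Then branch requires z; else branch requires true.
Before the if: (!z) ==> z
Answer: WP = (!z) ==> z


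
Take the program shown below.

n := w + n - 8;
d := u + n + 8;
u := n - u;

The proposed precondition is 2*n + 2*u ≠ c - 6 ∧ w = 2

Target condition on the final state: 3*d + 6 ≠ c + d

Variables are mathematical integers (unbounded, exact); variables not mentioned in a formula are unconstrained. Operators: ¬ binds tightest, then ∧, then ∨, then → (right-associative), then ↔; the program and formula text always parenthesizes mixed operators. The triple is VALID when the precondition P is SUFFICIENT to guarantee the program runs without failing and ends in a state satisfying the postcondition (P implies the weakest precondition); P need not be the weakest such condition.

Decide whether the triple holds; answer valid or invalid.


Working backward. After the program, the postcondition 3*d + 6 ≠ c + d must hold; in canonical form it is 2*d ≠ c - 6.
Before u := n - u: 2*d ≠ c - 6
Before d := u + n + 8: 2*n + 2*u ≠ c - 22
Before n := w + n - 8: 2*n + 2*u + 2*w ≠ c - 6
The weakest precondition is 2*n + 2*u + 2*w ≠ c - 6.
Check whether 2*n + 2*u ≠ c - 6 ∧ w = 2 implies it.
Countermodel: at the initial state c = 10, n = 0, u = 0, w = 2, the precondition holds but the weakest precondition fails.
Answer: invalid


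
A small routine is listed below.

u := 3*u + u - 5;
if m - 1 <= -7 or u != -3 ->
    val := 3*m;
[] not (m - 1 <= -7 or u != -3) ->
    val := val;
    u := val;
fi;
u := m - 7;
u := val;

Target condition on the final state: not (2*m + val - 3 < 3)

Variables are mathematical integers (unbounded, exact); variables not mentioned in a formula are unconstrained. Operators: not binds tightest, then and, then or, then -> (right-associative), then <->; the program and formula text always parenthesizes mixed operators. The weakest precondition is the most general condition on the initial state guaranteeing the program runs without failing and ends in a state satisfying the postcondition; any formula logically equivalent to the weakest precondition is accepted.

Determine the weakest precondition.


Working backward. After the program, the postcondition not (2*m + val - 3 < 3) must hold; in canonical form it is not (2*m + val < 6).
Before u := val: not (2*m + val < 6)
Before u := m - 7: not (2*m + val < 6)
Then branch requires not (5*m < 6); else branch requires not (2*m + val < 6).
Before the if: ((m <= -6 or u != -3) -> (not (5*m < 6))) and ((not (m <= -6 or u != -3)) -> (not (2*m + val < 6)))
Before u := 3*u + u - 5: ((m <= -6 or 4*u != 2) -> (not (5*m < 6))) and ((not (m <= -6 or 4*u != 2)) -> (not (2*m + val < 6)))
Answer: WP = ((m <= -6 or 4*u != 2) -> (not (5*m < 6))) and ((not (m <= -6 or 4*u != 2)) -> (not (2*m + val < 6)))


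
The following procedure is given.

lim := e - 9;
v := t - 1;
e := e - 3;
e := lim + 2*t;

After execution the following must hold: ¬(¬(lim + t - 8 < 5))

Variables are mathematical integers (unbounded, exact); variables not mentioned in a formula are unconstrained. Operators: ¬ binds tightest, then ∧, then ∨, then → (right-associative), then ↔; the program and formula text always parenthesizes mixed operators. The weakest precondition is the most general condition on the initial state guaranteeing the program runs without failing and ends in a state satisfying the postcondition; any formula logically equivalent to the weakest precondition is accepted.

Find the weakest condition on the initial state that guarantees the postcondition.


Working backward. After the program, the postcondition ¬(¬(lim + t - 8 < 5)) must hold; in canonical form it is lim + t < 13.
Before e := lim + 2*t: lim + t < 13
Before e := e - 3: lim + t < 13
Before v := t - 1: lim + t < 13
Before lim := e - 9: e + t < 22
Answer: WP = e + t < 22


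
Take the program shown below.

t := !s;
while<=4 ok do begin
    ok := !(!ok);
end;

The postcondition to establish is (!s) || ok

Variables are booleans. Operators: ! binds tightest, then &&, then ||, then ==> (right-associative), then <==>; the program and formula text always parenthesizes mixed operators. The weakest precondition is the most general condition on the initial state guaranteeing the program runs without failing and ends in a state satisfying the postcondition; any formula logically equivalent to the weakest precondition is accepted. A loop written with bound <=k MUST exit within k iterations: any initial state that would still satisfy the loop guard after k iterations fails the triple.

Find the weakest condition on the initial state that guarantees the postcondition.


Working backward. After the program, (!s) || ok must hold.
Before the loop (bound <=4), unroll the exhaustion recursion (WP_0 = exit-now case; WP_j = one more guarded iteration, up to j = 4):
  WP_0: (!ok) && ((!s) || ok)
  WP_1: (ok ==> ((!ok) && ((!s) || ok))) && ((!ok) ==> ((!s) || ok))
  WP_2: (ok ==> ((ok ==> ((!ok) && ((!s) || ok))) && ((!ok) ==> ((!s) || ok)))) && ((!ok) ==> ((!s) || ok))
  WP_3: (ok ==> ((ok ==> ((ok ==> ((!ok) && ((!s) || ok))) && ((!ok) ==> ((!s) || ok)))) && ((!ok) ==> ((!s) || ok)))) && ((!ok) ==> ((!s) || ok))
  WP_4: (ok ==> ((ok ==> ((ok ==> ((ok ==> ((!ok) && ((!s) || ok))) && ((!ok) ==> ((!s) || ok)))) && ((!ok) ==> ((!s) || ok)))) && ((!ok) ==> ((!s) || ok)))) && ((!ok) ==> ((!s) || ok))
So before the loop: (ok ==> ((ok ==> ((ok ==> ((ok ==> ((!ok) && ((!s) || ok))) && ((!ok) ==> ((!s) || ok)))) && ((!ok) ==> ((!s) || ok)))) && ((!ok) ==> ((!s) || ok)))) && ((!ok) ==> ((!s) || ok))
Before t := !s: (ok ==> ((ok ==> ((ok ==> ((ok ==> ((!ok) && ((!s) || ok))) && ((!ok) ==> ((!s) || ok)))) && ((!ok) ==> ((!s) || ok)))) && ((!ok) ==> ((!s) || ok)))) && ((!ok) ==> ((!s) || ok))
Answer: WP = (ok ==> ((ok ==> ((ok ==> ((ok ==> ((!ok) && ((!s) || ok))) && ((!ok) ==> ((!s) || ok)))) && ((!ok) ==> ((!s) || ok)))) && ((!ok) ==> ((!s) || ok)))) && ((!ok) ==> ((!s) || ok))


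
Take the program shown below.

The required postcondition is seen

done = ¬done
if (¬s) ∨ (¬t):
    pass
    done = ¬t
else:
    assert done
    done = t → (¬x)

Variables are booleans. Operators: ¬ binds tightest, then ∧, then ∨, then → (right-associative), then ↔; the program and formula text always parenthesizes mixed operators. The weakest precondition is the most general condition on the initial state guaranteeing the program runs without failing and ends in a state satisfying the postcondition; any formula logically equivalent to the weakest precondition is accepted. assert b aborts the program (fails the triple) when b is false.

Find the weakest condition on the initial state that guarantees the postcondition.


Working backward. After the program, seen must hold.
Then branch requires seen; else branch requires done ∧ seen.
Before the if: (((¬s) ∨ (¬t)) → seen) ∧ ((¬((¬s) ∨ (¬t))) → (done ∧ seen))
Before done := ¬done: (((¬s) ∨ (¬t)) → seen) ∧ ((¬((¬s) ∨ (¬t))) → ((¬done) ∧ seen))
Answer: WP = (((¬s) ∨ (¬t)) → seen) ∧ ((¬((¬s) ∨ (¬t))) → ((¬done) ∧ seen))


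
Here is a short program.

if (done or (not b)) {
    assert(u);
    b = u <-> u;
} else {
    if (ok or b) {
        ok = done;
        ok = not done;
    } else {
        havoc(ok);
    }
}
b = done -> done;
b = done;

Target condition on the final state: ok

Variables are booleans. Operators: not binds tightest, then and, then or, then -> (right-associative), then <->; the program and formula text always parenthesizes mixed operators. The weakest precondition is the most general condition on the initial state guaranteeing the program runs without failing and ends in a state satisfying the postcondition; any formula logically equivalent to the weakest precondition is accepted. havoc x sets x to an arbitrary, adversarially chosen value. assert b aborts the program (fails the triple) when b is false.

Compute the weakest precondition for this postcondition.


Working backward. After the program, ok must hold.
Before b := done: ok
Before b := done -> done: ok
Then branch requires u and ok; else branch requires ((ok or b) -> (not done)) and (ok or b).
Before the if: ((done or (not b)) -> (u and ok)) and ((not (done or (not b))) -> (((ok or b) -> (not done)) and (ok or b)))
Answer: WP = ((done or (not b)) -> (u and ok)) and ((not (done or (not b))) -> (((ok or b) -> (not done)) and (ok or b)))


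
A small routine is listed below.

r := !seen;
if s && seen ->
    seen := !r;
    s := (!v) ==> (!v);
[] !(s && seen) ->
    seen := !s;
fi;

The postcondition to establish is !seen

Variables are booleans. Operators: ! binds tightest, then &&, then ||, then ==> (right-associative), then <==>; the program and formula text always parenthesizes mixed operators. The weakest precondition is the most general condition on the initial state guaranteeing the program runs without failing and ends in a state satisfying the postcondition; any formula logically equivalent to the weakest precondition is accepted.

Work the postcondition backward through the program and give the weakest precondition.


Working backward. After the program, !seen must hold.
Then branch requires r; else branch requires s.
Before the if: ((s && seen) ==> r) && ((!(s && seen)) ==> s)
Before r := !seen: ((s && seen) ==> (!seen)) && ((!(s && seen)) ==> s)
Answer: WP = ((s && seen) ==> (!seen)) && ((!(s && seen)) ==> s)


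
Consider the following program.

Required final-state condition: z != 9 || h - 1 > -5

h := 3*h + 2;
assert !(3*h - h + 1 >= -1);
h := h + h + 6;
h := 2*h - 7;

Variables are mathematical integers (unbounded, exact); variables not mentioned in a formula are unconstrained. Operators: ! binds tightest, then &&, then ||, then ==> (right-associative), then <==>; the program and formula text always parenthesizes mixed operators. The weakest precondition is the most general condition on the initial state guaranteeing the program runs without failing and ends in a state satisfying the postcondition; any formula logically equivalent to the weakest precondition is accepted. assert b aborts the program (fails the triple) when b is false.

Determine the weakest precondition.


Working backward. After the program, the postcondition z != 9 || h - 1 > -5 must hold; in canonical form it is z != 9 || h > -4.
Before h := 2*h - 7: z != 9 || 2*h > 3
Before h := h + h + 6: z != 9 || 4*h > -9
Before assert !(3*h - h + 1 >= -1): (!(2*h >= -2)) && (z != 9 || 4*h > -9)
Before h := 3*h + 2: (!(6*h >= -6)) && (z != 9 || 12*h > -17)
Answer: WP = (!(6*h >= -6)) && (z != 9 || 12*h > -17)


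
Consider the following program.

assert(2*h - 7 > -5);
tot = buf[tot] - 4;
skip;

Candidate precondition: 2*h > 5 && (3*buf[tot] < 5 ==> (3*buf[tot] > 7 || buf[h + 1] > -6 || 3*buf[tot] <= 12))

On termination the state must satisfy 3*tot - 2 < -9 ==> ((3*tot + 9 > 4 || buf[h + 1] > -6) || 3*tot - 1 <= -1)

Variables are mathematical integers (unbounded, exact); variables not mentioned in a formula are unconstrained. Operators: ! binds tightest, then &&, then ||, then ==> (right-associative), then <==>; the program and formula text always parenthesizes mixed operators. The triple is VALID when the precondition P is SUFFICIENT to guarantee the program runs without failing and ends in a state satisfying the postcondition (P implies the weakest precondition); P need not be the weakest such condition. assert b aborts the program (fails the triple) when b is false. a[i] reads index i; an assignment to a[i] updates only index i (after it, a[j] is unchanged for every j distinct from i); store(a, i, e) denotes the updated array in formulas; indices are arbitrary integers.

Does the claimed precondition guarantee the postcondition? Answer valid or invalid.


Working backward. After the program, the postcondition 3*tot - 2 < -9 ==> ((3*tot + 9 > 4 || buf[h + 1] > -6) || 3*tot - 1 <= -1) must hold; in canonical form it is 3*tot < -7 ==> (3*tot > -5 || buf[h + 1] > -6 || 3*tot <= 0).
Before skip: 3*tot < -7 ==> (3*tot > -5 || buf[h + 1] > -6 || 3*tot <= 0)
Before tot := buf[tot] - 4: 3*buf[tot] < 5 ==> (3*buf[tot] > 7 || buf[h + 1] > -6 || 3*buf[tot] <= 12)
Before assert 2*h - 7 > -5: 2*h > 2 && (3*buf[tot] < 5 ==> (3*buf[tot] > 7 || buf[h + 1] > -6 || 3*buf[tot] <= 12))
The weakest precondition is 2*h > 2 && (3*buf[tot] < 5 ==> (3*buf[tot] > 7 || buf[h + 1] > -6 || 3*buf[tot] <= 12)).
Check whether 2*h > 5 && (3*buf[tot] < 5 ==> (3*buf[tot] > 7 || buf[h + 1] > -6 || 3*buf[tot] <= 12)) implies it.
Every state satisfying the precondition satisfies the weakest precondition: the implication holds.
Answer: valid


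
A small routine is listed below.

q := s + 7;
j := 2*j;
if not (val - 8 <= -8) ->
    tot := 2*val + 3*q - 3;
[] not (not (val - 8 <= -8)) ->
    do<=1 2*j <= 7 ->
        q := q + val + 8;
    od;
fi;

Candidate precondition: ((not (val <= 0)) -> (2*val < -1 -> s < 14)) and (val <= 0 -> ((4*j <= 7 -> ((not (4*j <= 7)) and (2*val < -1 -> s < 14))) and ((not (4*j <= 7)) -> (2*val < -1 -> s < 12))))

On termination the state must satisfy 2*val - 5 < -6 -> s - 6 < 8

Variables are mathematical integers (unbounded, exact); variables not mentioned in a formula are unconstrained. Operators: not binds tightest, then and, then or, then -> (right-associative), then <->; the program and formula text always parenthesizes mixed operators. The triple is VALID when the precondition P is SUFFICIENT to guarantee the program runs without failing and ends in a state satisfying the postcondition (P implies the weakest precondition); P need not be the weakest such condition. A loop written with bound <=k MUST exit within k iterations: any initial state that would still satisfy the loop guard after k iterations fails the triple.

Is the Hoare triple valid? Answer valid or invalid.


Working backward. After the program, the postcondition 2*val - 5 < -6 -> s - 6 < 8 must hold; in canonical form it is 2*val < -1 -> s < 14.
Then branch requires 2*val < -1 -> s < 14; else branch requires (2*j <= 7 -> ((not (2*j <= 7)) and (2*val < -1 -> s < 14))) and ((not (2*j <= 7)) -> (2*val < -1 -> s < 14)).
Before the if: ((not (val <= 0)) -> (2*val < -1 -> s < 14)) and (val <= 0 -> ((2*j <= 7 -> ((not (2*j <= 7)) and (2*val < -1 -> s < 14))) and ((not (2*j <= 7)) -> (2*val < -1 -> s < 14))))
Before j := 2*j: ((not (val <= 0)) -> (2*val < -1 -> s < 14)) and (val <= 0 -> ((4*j <= 7 -> ((not (4*j <= 7)) and (2*val < -1 -> s < 14))) and ((not (4*j <= 7)) -> (2*val < -1 -> s < 14))))
Before q := s + 7: ((not (val <= 0)) -> (2*val < -1 -> s < 14)) and (val <= 0 -> ((4*j <= 7 -> ((not (4*j <= 7)) and (2*val < -1 -> s < 14))) and ((not (4*j <= 7)) -> (2*val < -1 -> s < 14))))
The weakest precondition is ((not (val <= 0)) -> (2*val < -1 -> s < 14)) and (val <= 0 -> ((4*j <= 7 -> ((not (4*j <= 7)) and (2*val < -1 -> s < 14))) and ((not (4*j <= 7)) -> (2*val < -1 -> s < 14)))).
Check whether ((not (val <= 0)) -> (2*val < -1 -> s < 14)) and (val <= 0 -> ((4*j <= 7 -> ((not (4*j <= 7)) and (2*val < -1 -> s < 14))) and ((not (4*j <= 7)) -> (2*val < -1 -> s < 12)))) implies it.
Every state satisfying the precondition satisfies the weakest precondition: the implication holds.
Answer: valid
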